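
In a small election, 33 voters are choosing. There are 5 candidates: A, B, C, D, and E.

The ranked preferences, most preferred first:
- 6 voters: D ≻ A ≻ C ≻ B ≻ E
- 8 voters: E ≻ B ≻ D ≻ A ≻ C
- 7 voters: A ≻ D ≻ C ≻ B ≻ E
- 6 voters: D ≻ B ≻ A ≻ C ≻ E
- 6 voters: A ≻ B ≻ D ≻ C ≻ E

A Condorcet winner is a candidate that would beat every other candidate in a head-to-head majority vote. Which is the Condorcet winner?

D vs A: 20–13
D vs B: 19–14
D vs C: 33–0
D vs E: 25–8
D beats every other candidate.

D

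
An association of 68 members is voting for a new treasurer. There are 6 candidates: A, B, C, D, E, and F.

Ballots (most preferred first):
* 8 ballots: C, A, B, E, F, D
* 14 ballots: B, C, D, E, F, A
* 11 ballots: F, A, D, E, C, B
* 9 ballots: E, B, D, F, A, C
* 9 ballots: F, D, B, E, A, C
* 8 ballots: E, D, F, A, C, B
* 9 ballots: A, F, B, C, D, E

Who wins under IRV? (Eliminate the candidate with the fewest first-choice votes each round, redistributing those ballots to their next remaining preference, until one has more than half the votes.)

E

Round 1: A 9, B 14, C 8, D 0, E 17, F 20. D eliminated.
Round 2: A 9, B 14, C 8, E 17, F 20. C eliminated.
Round 3: A 17, B 14, E 17, F 20. B eliminated.
Round 4: A 17, E 31, F 20. A eliminated.
Round 5: E 39, F 29. E has a majority (≥35).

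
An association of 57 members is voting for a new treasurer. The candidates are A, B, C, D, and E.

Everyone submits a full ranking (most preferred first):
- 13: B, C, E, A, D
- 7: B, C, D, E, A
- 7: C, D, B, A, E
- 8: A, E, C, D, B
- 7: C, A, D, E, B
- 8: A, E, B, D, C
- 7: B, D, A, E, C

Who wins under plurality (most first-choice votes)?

First-place votes: A 16, B 27, C 14, D 0, E 0.

B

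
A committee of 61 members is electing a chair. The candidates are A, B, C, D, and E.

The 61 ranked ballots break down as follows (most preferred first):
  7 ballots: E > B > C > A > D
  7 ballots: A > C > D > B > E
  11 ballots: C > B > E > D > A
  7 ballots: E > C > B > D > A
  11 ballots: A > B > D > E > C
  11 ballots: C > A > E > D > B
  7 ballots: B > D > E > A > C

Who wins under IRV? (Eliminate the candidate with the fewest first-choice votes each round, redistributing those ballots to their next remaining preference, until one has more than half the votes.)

Round 1: A 18, B 7, C 22, D 0, E 14. D eliminated.
Round 2: A 18, B 7, C 22, E 14. B eliminated.
Round 3: A 18, C 22, E 21. A eliminated.
Round 4: C 29, E 32. E has a majority (≥31).

E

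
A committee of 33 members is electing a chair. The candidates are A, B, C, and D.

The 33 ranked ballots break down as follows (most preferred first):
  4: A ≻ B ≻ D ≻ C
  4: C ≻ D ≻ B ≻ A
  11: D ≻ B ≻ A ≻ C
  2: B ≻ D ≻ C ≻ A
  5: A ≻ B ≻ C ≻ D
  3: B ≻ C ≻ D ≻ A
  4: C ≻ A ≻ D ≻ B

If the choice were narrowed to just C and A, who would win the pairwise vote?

A

C is ranked above A on 13 ballots; A above C on 20.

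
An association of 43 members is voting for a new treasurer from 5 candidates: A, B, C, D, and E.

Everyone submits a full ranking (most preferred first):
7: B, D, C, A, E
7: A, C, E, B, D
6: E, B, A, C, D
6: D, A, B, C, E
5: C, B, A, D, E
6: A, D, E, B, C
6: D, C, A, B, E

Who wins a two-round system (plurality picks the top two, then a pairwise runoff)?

Round 1 first-place votes: A 13, B 7, C 5, D 12, E 6. A and D advance.
Runoff: A is ranked above D on 24 ballots, D above A on 19.

A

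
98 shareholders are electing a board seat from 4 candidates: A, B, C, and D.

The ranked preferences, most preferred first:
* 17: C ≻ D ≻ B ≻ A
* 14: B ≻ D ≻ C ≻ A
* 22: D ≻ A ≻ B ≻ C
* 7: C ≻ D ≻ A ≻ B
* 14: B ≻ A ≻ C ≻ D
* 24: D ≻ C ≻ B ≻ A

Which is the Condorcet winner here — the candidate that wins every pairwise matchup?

D vs A: 84–14
D vs B: 70–28
D vs C: 60–38
D beats every other candidate.

D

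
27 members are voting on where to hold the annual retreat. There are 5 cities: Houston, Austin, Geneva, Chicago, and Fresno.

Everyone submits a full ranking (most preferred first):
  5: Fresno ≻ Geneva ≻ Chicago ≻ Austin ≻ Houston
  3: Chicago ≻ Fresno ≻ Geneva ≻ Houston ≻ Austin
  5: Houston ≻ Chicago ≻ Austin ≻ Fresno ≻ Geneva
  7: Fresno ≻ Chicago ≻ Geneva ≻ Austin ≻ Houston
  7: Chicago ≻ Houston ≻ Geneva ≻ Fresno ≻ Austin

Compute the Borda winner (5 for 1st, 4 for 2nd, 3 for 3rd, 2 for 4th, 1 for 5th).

Houston: 5×1 + 3×2 + 5×5 + 7×1 + 7×4 = 71
Austin: 5×2 + 3×1 + 5×3 + 7×2 + 7×1 = 49
Geneva: 5×4 + 3×3 + 5×1 + 7×3 + 7×3 = 76
Chicago: 5×3 + 3×5 + 5×4 + 7×4 + 7×5 = 113
Fresno: 5×5 + 3×4 + 5×2 + 7×5 + 7×2 = 96

Chicago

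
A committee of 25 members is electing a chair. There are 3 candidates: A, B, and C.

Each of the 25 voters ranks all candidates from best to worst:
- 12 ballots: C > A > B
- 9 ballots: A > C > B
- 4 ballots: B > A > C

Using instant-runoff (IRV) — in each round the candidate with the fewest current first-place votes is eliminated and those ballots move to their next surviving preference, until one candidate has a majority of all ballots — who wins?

Round 1: A 9, B 4, C 12. B eliminated.
Round 2: A 13, C 12. A has a majority (≥13).

A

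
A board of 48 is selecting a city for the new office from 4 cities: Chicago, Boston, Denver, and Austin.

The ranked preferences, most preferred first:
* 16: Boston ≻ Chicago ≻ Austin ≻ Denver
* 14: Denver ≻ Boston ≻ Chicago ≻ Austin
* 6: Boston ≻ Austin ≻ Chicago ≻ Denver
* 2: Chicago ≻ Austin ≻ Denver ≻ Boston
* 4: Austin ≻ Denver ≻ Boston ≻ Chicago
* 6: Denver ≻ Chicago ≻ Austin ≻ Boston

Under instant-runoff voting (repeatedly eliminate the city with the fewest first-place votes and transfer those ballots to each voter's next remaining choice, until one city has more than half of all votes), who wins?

Round 1: Chicago 2, Boston 22, Denver 20, Austin 4. Chicago eliminated.
Round 2: Boston 22, Denver 20, Austin 6. Austin eliminated.
Round 3: Boston 22, Denver 26. Denver has a majority (≥25).

Denver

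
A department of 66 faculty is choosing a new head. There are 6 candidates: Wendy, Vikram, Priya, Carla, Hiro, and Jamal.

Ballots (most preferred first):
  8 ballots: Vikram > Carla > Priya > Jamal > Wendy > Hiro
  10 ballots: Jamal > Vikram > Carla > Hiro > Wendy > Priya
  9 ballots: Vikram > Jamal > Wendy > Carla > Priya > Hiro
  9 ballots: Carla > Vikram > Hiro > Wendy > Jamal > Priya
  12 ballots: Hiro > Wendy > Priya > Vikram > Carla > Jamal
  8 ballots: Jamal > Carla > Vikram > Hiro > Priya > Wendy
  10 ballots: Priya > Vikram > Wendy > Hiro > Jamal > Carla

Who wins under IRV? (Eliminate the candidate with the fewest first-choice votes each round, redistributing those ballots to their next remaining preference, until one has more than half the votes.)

Vikram

Round 1: Wendy 0, Vikram 17, Priya 10, Carla 9, Hiro 12, Jamal 18. Wendy eliminated.
Round 2: Vikram 17, Priya 10, Carla 9, Hiro 12, Jamal 18. Carla eliminated.
Round 3: Vikram 26, Priya 10, Hiro 12, Jamal 18. Priya eliminated.
Round 4: Vikram 36, Hiro 12, Jamal 18. Vikram has a majority (≥34).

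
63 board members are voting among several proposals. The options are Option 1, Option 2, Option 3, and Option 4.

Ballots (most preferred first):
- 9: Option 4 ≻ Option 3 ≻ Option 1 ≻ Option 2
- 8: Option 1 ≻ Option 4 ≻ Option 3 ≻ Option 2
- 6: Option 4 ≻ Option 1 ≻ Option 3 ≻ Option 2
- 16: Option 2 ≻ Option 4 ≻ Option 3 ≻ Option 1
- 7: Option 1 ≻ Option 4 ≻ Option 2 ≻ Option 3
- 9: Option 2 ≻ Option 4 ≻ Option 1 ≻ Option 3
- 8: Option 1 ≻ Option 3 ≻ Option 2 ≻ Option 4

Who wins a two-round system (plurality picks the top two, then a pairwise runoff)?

Round 1 first-place votes: Option 1 23, Option 2 25, Option 3 0, Option 4 15. Option 2 and Option 1 advance.
Runoff: Option 2 is ranked above Option 1 on 25 ballots, Option 1 above Option 2 on 38.

Option 1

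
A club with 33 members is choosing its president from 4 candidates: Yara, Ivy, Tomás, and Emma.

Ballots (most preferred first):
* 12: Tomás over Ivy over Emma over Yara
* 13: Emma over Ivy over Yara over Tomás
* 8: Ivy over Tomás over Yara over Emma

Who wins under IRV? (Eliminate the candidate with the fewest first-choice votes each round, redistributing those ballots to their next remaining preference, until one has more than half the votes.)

Tomás

Round 1: Yara 0, Ivy 8, Tomás 12, Emma 13. Yara eliminated.
Round 2: Ivy 8, Tomás 12, Emma 13. Ivy eliminated.
Round 3: Tomás 20, Emma 13. Tomás has a majority (≥17).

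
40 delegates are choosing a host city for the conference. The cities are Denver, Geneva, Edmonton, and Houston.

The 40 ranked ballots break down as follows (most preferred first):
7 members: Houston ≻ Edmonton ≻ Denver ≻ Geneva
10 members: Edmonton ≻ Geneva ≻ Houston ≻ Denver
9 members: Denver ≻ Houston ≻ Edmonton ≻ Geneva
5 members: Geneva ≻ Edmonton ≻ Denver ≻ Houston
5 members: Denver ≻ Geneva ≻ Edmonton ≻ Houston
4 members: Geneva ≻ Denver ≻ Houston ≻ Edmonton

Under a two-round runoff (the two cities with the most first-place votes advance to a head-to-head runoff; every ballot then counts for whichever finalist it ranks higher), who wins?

Round 1 first-place votes: Denver 14, Geneva 9, Edmonton 10, Houston 7. Denver and Edmonton advance.
Runoff: Denver is ranked above Edmonton on 18 ballots, Edmonton above Denver on 22.

Edmonton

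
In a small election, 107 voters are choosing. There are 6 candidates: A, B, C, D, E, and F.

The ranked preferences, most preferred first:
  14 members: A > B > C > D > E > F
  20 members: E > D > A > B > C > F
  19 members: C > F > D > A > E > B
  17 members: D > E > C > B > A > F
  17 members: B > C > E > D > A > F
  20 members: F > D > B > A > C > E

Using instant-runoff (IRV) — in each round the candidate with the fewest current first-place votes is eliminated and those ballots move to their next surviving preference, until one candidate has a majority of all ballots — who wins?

E

Round 1: A 14, B 17, C 19, D 17, E 20, F 20. A eliminated.
Round 2: B 31, C 19, D 17, E 20, F 20. D eliminated.
Round 3: B 31, C 19, E 37, F 20. C eliminated.
Round 4: B 31, E 37, F 39. B eliminated.
Round 5: E 68, F 39. E has a majority (≥54).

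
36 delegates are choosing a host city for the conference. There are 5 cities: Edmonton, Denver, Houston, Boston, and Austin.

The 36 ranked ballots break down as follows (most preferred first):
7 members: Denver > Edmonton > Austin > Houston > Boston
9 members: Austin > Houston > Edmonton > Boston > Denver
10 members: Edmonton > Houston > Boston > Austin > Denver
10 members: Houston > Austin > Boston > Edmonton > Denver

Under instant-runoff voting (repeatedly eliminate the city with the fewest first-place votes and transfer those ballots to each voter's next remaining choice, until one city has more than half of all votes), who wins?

Round 1: Edmonton 10, Denver 7, Houston 10, Boston 0, Austin 9. Boston eliminated.
Round 2: Edmonton 10, Denver 7, Houston 10, Austin 9. Denver eliminated.
Round 3: Edmonton 17, Houston 10, Austin 9. Austin eliminated.
Round 4: Edmonton 17, Houston 19. Houston has a majority (≥19).

Houston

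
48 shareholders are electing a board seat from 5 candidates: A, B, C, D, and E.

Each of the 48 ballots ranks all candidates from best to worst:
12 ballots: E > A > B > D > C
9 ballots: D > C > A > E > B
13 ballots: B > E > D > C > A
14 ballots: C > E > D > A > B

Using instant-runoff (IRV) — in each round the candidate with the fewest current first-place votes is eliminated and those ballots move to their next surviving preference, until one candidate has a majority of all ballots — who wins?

B

Round 1: A 0, B 13, C 14, D 9, E 12. A eliminated.
Round 2: B 13, C 14, D 9, E 12. D eliminated.
Round 3: B 13, C 23, E 12. E eliminated.
Round 4: B 25, C 23. B has a majority (≥25).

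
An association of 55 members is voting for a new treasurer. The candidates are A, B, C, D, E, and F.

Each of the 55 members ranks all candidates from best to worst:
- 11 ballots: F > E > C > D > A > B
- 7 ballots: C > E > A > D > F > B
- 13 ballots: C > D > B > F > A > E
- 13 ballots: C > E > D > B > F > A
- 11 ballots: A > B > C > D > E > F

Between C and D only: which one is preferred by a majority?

C is ranked above D on 55 ballots; D above C on 0.

C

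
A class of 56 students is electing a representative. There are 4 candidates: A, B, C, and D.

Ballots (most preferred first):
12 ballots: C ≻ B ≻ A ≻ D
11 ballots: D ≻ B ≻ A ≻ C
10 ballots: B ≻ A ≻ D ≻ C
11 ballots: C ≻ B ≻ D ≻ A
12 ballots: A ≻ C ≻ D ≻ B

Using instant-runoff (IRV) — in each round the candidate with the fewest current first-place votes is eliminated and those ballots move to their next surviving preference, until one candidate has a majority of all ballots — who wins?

Round 1: A 12, B 10, C 23, D 11. B eliminated.
Round 2: A 22, C 23, D 11. D eliminated.
Round 3: A 33, C 23. A has a majority (≥29).

A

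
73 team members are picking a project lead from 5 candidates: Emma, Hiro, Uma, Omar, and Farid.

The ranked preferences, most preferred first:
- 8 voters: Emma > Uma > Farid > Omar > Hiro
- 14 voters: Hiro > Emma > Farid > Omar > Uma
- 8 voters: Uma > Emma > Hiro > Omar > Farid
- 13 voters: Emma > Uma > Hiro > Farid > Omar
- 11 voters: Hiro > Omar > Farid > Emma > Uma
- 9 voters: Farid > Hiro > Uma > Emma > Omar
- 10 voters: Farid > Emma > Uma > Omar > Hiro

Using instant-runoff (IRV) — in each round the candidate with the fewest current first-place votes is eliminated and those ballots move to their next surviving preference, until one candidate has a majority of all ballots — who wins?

Emma

Round 1: Emma 21, Hiro 25, Uma 8, Omar 0, Farid 19. Omar eliminated.
Round 2: Emma 21, Hiro 25, Uma 8, Farid 19. Uma eliminated.
Round 3: Emma 29, Hiro 25, Farid 19. Farid eliminated.
Round 4: Emma 39, Hiro 34. Emma has a majority (≥37).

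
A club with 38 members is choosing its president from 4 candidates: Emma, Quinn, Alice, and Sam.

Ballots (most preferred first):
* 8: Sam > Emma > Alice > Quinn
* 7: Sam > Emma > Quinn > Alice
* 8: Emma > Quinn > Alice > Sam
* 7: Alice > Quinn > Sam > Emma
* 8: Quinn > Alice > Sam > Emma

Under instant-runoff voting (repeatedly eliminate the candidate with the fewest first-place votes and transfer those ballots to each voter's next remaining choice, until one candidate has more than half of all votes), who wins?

Round 1: Emma 8, Quinn 8, Alice 7, Sam 15. Alice eliminated.
Round 2: Emma 8, Quinn 15, Sam 15. Emma eliminated.
Round 3: Quinn 23, Sam 15. Quinn has a majority (≥20).

Quinn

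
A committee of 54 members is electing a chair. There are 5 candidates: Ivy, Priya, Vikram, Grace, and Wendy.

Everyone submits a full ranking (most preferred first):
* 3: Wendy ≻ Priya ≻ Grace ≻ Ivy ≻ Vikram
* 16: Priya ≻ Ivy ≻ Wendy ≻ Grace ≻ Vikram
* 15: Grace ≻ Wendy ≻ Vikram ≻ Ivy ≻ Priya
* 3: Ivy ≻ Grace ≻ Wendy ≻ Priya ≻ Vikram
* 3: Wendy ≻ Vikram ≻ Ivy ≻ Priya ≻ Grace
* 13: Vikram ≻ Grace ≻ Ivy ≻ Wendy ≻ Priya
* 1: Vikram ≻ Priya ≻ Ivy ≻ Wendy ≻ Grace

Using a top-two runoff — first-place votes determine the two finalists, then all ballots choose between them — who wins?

Grace

Round 1 first-place votes: Ivy 3, Priya 16, Vikram 14, Grace 15, Wendy 6. Priya and Grace advance.
Runoff: Priya is ranked above Grace on 23 ballots, Grace above Priya on 31.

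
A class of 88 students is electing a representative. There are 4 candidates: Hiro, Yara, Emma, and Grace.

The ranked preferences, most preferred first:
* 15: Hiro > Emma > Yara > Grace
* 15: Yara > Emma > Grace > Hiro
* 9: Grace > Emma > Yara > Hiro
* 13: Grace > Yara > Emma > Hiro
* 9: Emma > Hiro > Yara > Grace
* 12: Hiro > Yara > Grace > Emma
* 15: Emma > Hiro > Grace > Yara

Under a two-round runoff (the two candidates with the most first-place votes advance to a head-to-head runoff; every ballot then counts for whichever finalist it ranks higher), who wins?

Emma

Round 1 first-place votes: Hiro 27, Yara 15, Emma 24, Grace 22. Hiro and Emma advance.
Runoff: Hiro is ranked above Emma on 27 ballots, Emma above Hiro on 61.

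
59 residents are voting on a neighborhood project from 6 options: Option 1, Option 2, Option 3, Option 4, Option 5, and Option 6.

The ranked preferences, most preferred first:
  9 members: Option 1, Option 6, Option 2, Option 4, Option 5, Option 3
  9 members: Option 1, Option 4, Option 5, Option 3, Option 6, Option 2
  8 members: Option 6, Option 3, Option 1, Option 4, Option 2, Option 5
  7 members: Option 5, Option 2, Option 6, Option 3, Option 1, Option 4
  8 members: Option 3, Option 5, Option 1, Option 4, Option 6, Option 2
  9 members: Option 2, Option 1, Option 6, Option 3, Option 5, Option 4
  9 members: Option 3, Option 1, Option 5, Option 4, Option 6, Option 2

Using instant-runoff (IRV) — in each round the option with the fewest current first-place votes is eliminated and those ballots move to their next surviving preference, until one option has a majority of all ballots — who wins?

Round 1: Option 1 18, Option 2 9, Option 3 17, Option 4 0, Option 5 7, Option 6 8. Option 4 eliminated.
Round 2: Option 1 18, Option 2 9, Option 3 17, Option 5 7, Option 6 8. Option 5 eliminated.
Round 3: Option 1 18, Option 2 16, Option 3 17, Option 6 8. Option 6 eliminated.
Round 4: Option 1 18, Option 2 16, Option 3 25. Option 2 eliminated.
Round 5: Option 1 27, Option 3 32. Option 3 has a majority (≥30).

Option 3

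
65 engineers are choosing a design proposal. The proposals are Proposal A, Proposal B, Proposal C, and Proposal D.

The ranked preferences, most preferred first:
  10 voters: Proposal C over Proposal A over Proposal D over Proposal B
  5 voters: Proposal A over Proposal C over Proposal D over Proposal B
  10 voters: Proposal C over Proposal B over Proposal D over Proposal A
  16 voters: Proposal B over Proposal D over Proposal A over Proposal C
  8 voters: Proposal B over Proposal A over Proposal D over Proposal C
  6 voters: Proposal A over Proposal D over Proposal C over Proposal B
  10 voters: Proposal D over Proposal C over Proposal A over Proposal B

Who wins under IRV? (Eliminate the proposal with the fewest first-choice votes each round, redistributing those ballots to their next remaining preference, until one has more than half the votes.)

Round 1: Proposal A 11, Proposal B 24, Proposal C 20, Proposal D 10. Proposal D eliminated.
Round 2: Proposal A 11, Proposal B 24, Proposal C 30. Proposal A eliminated.
Round 3: Proposal B 24, Proposal C 41. Proposal C has a majority (≥33).

Proposal C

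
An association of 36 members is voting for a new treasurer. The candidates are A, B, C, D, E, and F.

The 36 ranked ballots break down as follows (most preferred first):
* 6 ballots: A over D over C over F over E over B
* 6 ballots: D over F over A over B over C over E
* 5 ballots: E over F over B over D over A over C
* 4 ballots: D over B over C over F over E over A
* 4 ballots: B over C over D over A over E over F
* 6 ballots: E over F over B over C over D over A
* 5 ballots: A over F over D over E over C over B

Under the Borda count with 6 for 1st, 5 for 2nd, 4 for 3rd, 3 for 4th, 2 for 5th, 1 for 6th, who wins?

A: 6×6 + 6×4 + 5×2 + 4×1 + 4×3 + 6×1 + 5×6 = 122
B: 6×1 + 6×3 + 5×4 + 4×5 + 4×6 + 6×4 + 5×1 = 117
C: 6×4 + 6×2 + 5×1 + 4×4 + 4×5 + 6×3 + 5×2 = 105
D: 6×5 + 6×6 + 5×3 + 4×6 + 4×4 + 6×2 + 5×4 = 153
E: 6×2 + 6×1 + 5×6 + 4×2 + 4×2 + 6×6 + 5×3 = 115
F: 6×3 + 6×5 + 5×5 + 4×3 + 4×1 + 6×5 + 5×5 = 144

D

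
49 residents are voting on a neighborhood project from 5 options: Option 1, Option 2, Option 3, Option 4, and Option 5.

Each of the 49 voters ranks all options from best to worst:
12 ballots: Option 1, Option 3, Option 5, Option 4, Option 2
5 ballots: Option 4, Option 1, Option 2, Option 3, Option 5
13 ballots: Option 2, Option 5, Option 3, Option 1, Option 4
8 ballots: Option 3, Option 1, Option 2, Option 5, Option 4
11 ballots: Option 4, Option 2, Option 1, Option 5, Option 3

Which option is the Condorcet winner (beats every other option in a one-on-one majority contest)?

Option 1

Option 1 vs Option 2: 25–24
Option 1 vs Option 3: 28–21
Option 1 vs Option 4: 33–16
Option 1 vs Option 5: 36–13
Option 1 beats every other option.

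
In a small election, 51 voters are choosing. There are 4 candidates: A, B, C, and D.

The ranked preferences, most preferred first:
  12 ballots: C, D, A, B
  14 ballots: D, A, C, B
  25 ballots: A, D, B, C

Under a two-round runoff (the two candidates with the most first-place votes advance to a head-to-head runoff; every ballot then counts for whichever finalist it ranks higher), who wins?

Round 1 first-place votes: A 25, B 0, C 12, D 14. A and D advance.
Runoff: A is ranked above D on 25 ballots, D above A on 26.

D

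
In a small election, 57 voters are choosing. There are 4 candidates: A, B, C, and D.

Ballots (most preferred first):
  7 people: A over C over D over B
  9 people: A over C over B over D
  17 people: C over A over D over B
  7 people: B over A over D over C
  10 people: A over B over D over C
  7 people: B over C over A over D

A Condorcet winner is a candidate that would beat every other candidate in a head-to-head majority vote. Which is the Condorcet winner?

A vs B: 43–14
A vs C: 33–24
A vs D: 57–0
A beats every other candidate.

A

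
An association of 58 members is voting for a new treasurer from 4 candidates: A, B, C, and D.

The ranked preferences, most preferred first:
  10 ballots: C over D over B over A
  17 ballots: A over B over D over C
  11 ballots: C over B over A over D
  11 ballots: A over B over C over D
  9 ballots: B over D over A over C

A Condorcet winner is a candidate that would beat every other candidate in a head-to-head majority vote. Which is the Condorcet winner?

B vs A: 30–28
B vs C: 37–21
B vs D: 48–10
B beats every other candidate.

B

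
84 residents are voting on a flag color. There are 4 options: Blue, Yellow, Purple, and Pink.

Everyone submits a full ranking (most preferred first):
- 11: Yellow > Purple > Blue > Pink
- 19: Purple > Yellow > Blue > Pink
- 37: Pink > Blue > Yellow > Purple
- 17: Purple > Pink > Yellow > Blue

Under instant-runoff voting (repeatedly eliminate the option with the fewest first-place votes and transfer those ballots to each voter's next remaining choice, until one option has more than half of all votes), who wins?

Purple

Round 1: Blue 0, Yellow 11, Purple 36, Pink 37. Blue eliminated.
Round 2: Yellow 11, Purple 36, Pink 37. Yellow eliminated.
Round 3: Purple 47, Pink 37. Purple has a majority (≥43).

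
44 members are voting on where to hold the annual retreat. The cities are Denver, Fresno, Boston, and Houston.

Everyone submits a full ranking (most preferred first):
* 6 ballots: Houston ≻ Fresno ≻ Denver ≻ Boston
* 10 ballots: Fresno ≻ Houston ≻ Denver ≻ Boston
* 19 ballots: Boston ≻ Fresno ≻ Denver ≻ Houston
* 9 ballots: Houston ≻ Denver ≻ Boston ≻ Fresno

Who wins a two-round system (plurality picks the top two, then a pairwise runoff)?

Round 1 first-place votes: Denver 0, Fresno 10, Boston 19, Houston 15. Boston and Houston advance.
Runoff: Boston is ranked above Houston on 19 ballots, Houston above Boston on 25.

Houston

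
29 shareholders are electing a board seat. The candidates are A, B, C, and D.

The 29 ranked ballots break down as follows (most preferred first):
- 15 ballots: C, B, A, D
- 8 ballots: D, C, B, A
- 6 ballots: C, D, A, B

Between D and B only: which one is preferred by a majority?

D is ranked above B on 14 ballots; B above D on 15.

B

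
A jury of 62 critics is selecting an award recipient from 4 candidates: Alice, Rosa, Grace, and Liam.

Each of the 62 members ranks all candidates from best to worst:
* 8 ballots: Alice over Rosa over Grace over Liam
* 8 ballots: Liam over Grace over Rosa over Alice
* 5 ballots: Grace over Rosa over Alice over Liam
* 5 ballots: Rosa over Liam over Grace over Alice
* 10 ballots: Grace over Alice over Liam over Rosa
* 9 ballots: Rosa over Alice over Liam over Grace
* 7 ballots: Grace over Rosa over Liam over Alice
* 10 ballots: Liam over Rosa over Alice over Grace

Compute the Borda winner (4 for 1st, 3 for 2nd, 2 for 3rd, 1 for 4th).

Rosa

Alice: 8×4 + 8×1 + 5×2 + 5×1 + 10×3 + 9×3 + 7×1 + 10×2 = 139
Rosa: 8×3 + 8×2 + 5×3 + 5×4 + 10×1 + 9×4 + 7×3 + 10×3 = 172
Grace: 8×2 + 8×3 + 5×4 + 5×2 + 10×4 + 9×1 + 7×4 + 10×1 = 157
Liam: 8×1 + 8×4 + 5×1 + 5×3 + 10×2 + 9×2 + 7×2 + 10×4 = 152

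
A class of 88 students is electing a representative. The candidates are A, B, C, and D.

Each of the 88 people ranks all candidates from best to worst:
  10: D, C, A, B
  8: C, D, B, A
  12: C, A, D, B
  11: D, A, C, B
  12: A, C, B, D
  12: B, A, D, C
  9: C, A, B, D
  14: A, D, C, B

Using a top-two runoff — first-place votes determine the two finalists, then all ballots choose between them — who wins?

Round 1 first-place votes: A 26, B 12, C 29, D 21. C and A advance.
Runoff: C is ranked above A on 39 ballots, A above C on 49.

A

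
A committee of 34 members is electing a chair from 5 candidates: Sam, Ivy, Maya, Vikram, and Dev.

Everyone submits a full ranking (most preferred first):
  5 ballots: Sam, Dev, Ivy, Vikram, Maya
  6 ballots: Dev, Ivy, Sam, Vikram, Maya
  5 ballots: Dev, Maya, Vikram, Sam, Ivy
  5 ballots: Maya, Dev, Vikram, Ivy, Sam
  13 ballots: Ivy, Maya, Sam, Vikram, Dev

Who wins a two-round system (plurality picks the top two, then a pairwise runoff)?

Dev

Round 1 first-place votes: Sam 5, Ivy 13, Maya 5, Vikram 0, Dev 11. Ivy and Dev advance.
Runoff: Ivy is ranked above Dev on 13 ballots, Dev above Ivy on 21.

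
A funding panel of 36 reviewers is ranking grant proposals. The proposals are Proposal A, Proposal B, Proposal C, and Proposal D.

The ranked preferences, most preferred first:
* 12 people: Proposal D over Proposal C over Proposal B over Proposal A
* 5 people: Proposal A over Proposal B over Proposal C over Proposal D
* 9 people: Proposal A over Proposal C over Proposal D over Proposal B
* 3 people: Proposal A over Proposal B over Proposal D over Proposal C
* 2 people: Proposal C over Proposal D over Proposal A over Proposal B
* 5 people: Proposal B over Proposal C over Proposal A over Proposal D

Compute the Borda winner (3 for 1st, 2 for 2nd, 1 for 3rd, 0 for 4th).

Proposal A: 12×0 + 5×3 + 9×3 + 3×3 + 2×1 + 5×1 = 58
Proposal B: 12×1 + 5×2 + 9×0 + 3×2 + 2×0 + 5×3 = 43
Proposal C: 12×2 + 5×1 + 9×2 + 3×0 + 2×3 + 5×2 = 63
Proposal D: 12×3 + 5×0 + 9×1 + 3×1 + 2×2 + 5×0 = 52

Proposal C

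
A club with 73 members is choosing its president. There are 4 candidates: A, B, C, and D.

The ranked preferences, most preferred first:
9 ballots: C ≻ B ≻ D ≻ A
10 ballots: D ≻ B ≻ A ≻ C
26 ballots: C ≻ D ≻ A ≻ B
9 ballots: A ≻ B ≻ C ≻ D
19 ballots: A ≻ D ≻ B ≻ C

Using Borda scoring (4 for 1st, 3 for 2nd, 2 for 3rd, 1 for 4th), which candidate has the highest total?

A: 9×1 + 10×2 + 26×2 + 9×4 + 19×4 = 193
B: 9×3 + 10×3 + 26×1 + 9×3 + 19×2 = 148
C: 9×4 + 10×1 + 26×4 + 9×2 + 19×1 = 187
D: 9×2 + 10×4 + 26×3 + 9×1 + 19×3 = 202

D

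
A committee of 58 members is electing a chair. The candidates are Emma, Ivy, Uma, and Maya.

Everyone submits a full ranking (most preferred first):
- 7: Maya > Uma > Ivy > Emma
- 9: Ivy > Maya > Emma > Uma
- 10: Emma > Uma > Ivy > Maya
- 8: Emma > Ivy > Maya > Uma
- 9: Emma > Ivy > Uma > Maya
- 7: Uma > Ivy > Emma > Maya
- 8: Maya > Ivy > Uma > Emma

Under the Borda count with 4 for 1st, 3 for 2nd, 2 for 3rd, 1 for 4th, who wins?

Ivy

Emma: 7×1 + 9×2 + 10×4 + 8×4 + 9×4 + 7×2 + 8×1 = 155
Ivy: 7×2 + 9×4 + 10×2 + 8×3 + 9×3 + 7×3 + 8×3 = 166
Uma: 7×3 + 9×1 + 10×3 + 8×1 + 9×2 + 7×4 + 8×2 = 130
Maya: 7×4 + 9×3 + 10×1 + 8×2 + 9×1 + 7×1 + 8×4 = 129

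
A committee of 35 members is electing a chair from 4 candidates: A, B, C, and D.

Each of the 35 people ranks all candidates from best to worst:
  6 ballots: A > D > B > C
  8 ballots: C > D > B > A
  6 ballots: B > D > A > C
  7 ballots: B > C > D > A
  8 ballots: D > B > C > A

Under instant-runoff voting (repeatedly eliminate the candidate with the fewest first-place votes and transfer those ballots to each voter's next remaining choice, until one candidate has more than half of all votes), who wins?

Round 1: A 6, B 13, C 8, D 8. A eliminated.
Round 2: B 13, C 8, D 14. C eliminated.
Round 3: B 13, D 22. D has a majority (≥18).

D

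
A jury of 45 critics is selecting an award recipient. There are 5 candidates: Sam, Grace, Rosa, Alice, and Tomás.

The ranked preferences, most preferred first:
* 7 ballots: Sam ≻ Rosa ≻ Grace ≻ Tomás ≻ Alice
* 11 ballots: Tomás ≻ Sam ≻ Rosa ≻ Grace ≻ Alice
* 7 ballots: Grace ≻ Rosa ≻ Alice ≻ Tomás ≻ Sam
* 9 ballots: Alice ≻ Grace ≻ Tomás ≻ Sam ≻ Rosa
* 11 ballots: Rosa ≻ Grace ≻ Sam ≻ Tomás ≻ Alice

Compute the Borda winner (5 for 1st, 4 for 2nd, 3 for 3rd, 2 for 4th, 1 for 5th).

Grace

Sam: 7×5 + 11×4 + 7×1 + 9×2 + 11×3 = 137
Grace: 7×3 + 11×2 + 7×5 + 9×4 + 11×4 = 158
Rosa: 7×4 + 11×3 + 7×4 + 9×1 + 11×5 = 153
Alice: 7×1 + 11×1 + 7×3 + 9×5 + 11×1 = 95
Tomás: 7×2 + 11×5 + 7×2 + 9×3 + 11×2 = 132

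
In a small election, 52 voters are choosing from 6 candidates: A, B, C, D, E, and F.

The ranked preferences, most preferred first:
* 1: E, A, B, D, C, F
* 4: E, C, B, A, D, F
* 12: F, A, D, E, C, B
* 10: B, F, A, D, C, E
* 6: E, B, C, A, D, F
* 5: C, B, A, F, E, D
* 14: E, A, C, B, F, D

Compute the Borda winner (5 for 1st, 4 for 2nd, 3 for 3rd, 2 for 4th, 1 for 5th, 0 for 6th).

A

A: 1×4 + 4×2 + 12×4 + 10×3 + 6×2 + 5×3 + 14×4 = 173
B: 1×3 + 4×3 + 12×0 + 10×5 + 6×4 + 5×4 + 14×2 = 137
C: 1×1 + 4×4 + 12×1 + 10×1 + 6×3 + 5×5 + 14×3 = 124
D: 1×2 + 4×1 + 12×3 + 10×2 + 6×1 + 5×0 + 14×0 = 68
E: 1×5 + 4×5 + 12×2 + 10×0 + 6×5 + 5×1 + 14×5 = 154
F: 1×0 + 4×0 + 12×5 + 10×4 + 6×0 + 5×2 + 14×1 = 124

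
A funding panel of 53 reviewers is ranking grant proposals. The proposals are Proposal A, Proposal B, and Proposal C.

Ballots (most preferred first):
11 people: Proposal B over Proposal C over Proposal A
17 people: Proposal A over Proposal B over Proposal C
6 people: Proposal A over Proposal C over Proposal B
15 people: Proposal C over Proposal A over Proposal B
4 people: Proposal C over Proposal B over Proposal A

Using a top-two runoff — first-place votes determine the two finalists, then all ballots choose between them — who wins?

Proposal C

Round 1 first-place votes: Proposal A 23, Proposal B 11, Proposal C 19. Proposal A and Proposal C advance.
Runoff: Proposal A is ranked above Proposal C on 23 ballots, Proposal C above Proposal A on 30.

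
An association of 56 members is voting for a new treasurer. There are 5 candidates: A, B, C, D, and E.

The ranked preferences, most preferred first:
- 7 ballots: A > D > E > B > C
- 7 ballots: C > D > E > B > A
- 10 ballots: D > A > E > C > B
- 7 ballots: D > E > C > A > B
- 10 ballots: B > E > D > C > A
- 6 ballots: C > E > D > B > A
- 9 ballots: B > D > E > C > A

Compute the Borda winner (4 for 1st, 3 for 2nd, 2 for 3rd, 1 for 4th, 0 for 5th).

D

A: 7×4 + 7×0 + 10×3 + 7×1 + 10×0 + 6×0 + 9×0 = 65
B: 7×1 + 7×1 + 10×0 + 7×0 + 10×4 + 6×1 + 9×4 = 96
C: 7×0 + 7×4 + 10×1 + 7×2 + 10×1 + 6×4 + 9×1 = 95
D: 7×3 + 7×3 + 10×4 + 7×4 + 10×2 + 6×2 + 9×3 = 169
E: 7×2 + 7×2 + 10×2 + 7×3 + 10×3 + 6×3 + 9×2 = 135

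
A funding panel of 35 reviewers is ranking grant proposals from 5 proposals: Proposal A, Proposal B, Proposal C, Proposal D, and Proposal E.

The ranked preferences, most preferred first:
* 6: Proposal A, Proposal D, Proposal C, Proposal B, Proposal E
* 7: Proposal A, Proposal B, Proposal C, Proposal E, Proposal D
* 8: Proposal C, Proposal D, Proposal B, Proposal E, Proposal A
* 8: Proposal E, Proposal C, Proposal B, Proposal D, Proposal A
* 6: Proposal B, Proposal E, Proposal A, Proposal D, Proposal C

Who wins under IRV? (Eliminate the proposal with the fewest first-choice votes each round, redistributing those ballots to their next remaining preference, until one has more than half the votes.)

Round 1: Proposal A 13, Proposal B 6, Proposal C 8, Proposal D 0, Proposal E 8. Proposal D eliminated.
Round 2: Proposal A 13, Proposal B 6, Proposal C 8, Proposal E 8. Proposal B eliminated.
Round 3: Proposal A 13, Proposal C 8, Proposal E 14. Proposal C eliminated.
Round 4: Proposal A 13, Proposal E 22. Proposal E has a majority (≥18).

Proposal E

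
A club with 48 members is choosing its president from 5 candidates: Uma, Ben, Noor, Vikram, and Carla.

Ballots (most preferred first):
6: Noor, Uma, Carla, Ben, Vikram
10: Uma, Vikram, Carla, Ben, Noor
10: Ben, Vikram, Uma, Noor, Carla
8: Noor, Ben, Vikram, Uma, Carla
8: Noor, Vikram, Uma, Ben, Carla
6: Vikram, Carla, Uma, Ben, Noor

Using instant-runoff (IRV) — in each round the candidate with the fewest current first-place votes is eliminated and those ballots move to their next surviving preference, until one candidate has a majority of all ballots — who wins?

Round 1: Uma 10, Ben 10, Noor 22, Vikram 6, Carla 0. Carla eliminated.
Round 2: Uma 10, Ben 10, Noor 22, Vikram 6. Vikram eliminated.
Round 3: Uma 16, Ben 10, Noor 22. Ben eliminated.
Round 4: Uma 26, Noor 22. Uma has a majority (≥25).

Uma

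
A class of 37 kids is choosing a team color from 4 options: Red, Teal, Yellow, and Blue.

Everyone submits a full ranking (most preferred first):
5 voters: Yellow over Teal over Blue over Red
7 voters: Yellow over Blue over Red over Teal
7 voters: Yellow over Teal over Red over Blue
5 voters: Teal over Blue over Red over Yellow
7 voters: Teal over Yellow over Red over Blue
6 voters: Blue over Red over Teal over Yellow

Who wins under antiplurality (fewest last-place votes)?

Last-place votes: Red 5, Teal 7, Yellow 11, Blue 14.

Red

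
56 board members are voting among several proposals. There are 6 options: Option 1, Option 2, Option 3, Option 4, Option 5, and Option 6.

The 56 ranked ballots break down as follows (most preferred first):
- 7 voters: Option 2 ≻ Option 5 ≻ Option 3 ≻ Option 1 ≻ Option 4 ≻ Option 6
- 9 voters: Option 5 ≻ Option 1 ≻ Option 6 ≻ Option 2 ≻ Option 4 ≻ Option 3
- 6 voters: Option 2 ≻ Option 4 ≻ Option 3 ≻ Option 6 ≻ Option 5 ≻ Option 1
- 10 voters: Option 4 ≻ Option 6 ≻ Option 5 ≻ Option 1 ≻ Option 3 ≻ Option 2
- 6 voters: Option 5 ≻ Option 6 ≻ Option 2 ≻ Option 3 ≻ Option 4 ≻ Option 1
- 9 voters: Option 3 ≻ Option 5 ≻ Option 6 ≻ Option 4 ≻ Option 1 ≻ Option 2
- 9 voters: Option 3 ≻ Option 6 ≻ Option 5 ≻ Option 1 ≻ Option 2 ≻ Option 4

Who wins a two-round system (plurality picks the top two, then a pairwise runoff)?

Round 1 first-place votes: Option 1 0, Option 2 13, Option 3 18, Option 4 10, Option 5 15, Option 6 0. Option 3 and Option 5 advance.
Runoff: Option 3 is ranked above Option 5 on 24 ballots, Option 5 above Option 3 on 32.

Option 5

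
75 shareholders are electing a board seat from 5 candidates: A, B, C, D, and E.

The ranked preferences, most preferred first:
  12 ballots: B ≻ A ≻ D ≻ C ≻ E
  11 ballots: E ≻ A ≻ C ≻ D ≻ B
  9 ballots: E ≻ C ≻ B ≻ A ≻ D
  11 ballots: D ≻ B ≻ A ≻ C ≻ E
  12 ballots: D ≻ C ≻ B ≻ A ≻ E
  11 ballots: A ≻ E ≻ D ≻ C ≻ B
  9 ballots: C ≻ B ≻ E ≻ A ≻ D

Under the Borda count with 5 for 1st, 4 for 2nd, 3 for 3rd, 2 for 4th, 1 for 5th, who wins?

A: 12×4 + 11×4 + 9×2 + 11×3 + 12×2 + 11×5 + 9×2 = 240
B: 12×5 + 11×1 + 9×3 + 11×4 + 12×3 + 11×1 + 9×4 = 225
C: 12×2 + 11×3 + 9×4 + 11×2 + 12×4 + 11×2 + 9×5 = 230
D: 12×3 + 11×2 + 9×1 + 11×5 + 12×5 + 11×3 + 9×1 = 224
E: 12×1 + 11×5 + 9×5 + 11×1 + 12×1 + 11×4 + 9×3 = 206

A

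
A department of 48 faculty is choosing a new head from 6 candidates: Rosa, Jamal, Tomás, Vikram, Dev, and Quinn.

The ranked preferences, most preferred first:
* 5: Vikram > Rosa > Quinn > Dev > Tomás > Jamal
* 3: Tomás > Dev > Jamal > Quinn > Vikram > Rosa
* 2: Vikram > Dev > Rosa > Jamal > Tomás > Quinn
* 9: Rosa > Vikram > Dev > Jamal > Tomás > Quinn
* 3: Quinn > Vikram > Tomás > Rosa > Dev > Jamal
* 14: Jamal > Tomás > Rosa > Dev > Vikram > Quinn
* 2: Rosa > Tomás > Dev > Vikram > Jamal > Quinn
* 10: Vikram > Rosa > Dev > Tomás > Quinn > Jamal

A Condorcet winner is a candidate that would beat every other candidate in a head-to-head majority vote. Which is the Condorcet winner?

Rosa

Rosa vs Jamal: 31–17
Rosa vs Tomás: 28–20
Rosa vs Vikram: 25–23
Rosa vs Dev: 43–5
Rosa vs Quinn: 42–6
Rosa beats every other candidate.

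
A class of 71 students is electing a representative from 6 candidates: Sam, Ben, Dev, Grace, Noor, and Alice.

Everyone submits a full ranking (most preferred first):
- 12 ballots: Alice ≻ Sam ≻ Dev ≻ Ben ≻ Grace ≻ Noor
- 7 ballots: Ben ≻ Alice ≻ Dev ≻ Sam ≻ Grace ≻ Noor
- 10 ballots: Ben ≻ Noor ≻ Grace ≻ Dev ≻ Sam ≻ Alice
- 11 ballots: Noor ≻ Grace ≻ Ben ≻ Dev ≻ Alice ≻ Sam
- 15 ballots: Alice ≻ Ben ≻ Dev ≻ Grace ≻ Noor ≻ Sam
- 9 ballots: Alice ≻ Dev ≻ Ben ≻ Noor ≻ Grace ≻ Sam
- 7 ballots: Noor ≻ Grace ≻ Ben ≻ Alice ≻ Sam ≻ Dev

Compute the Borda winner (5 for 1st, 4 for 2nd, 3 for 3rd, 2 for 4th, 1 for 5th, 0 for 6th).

Sam: 12×4 + 7×2 + 10×1 + 11×0 + 15×0 + 9×0 + 7×1 = 79
Ben: 12×2 + 7×5 + 10×5 + 11×3 + 15×4 + 9×3 + 7×3 = 250
Dev: 12×3 + 7×3 + 10×2 + 11×2 + 15×3 + 9×4 + 7×0 = 180
Grace: 12×1 + 7×1 + 10×3 + 11×4 + 15×2 + 9×1 + 7×4 = 160
Noor: 12×0 + 7×0 + 10×4 + 11×5 + 15×1 + 9×2 + 7×5 = 163
Alice: 12×5 + 7×4 + 10×0 + 11×1 + 15×5 + 9×5 + 7×2 = 233

Ben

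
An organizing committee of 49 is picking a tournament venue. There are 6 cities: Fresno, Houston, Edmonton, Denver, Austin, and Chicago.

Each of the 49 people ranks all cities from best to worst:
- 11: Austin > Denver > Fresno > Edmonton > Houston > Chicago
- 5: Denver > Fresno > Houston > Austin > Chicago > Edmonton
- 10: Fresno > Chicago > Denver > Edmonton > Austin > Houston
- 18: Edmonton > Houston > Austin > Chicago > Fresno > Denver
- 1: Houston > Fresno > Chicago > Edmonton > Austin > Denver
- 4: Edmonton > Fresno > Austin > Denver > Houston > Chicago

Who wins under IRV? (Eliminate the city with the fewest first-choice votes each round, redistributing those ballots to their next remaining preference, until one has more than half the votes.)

Round 1: Fresno 10, Houston 1, Edmonton 22, Denver 5, Austin 11, Chicago 0. Chicago eliminated.
Round 2: Fresno 10, Houston 1, Edmonton 22, Denver 5, Austin 11. Houston eliminated.
Round 3: Fresno 11, Edmonton 22, Denver 5, Austin 11. Denver eliminated.
Round 4: Fresno 16, Edmonton 22, Austin 11. Austin eliminated.
Round 5: Fresno 27, Edmonton 22. Fresno has a majority (≥25).

Fresno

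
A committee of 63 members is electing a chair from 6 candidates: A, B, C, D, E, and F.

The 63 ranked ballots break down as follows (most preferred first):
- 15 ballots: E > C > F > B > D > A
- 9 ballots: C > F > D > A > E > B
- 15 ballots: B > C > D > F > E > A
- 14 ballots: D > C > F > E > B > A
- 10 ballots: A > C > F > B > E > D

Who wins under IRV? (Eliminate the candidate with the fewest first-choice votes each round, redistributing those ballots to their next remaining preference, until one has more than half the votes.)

B

Round 1: A 10, B 15, C 9, D 14, E 15, F 0. F eliminated.
Round 2: A 10, B 15, C 9, D 14, E 15. C eliminated.
Round 3: A 10, B 15, D 23, E 15. A eliminated.
Round 4: B 25, D 23, E 15. E eliminated.
Round 5: B 40, D 23. B has a majority (≥32).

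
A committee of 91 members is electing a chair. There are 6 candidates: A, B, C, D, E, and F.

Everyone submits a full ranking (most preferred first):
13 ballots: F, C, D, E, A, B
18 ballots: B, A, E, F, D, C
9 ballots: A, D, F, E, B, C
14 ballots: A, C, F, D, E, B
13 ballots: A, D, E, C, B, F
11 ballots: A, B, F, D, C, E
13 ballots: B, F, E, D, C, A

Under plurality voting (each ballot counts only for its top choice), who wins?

First-place votes: A 47, B 31, C 0, D 0, E 0, F 13.

A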